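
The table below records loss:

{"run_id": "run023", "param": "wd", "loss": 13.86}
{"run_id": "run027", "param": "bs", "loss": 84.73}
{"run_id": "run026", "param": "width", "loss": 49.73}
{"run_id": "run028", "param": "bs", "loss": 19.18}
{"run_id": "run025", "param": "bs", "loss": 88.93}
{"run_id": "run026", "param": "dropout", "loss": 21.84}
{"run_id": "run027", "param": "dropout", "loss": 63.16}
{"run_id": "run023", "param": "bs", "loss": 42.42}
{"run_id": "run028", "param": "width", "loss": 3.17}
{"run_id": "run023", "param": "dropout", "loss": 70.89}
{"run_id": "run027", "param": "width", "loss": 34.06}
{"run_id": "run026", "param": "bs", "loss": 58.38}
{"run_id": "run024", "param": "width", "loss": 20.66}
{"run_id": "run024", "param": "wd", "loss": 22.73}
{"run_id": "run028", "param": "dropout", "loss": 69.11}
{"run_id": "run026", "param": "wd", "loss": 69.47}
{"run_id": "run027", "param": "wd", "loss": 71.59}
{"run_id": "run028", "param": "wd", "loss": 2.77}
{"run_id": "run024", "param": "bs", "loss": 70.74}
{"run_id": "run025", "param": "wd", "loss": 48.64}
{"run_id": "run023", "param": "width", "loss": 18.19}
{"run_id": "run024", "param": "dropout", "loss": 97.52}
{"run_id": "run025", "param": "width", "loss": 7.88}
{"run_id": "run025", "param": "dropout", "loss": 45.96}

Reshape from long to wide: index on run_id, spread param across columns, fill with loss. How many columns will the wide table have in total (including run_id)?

1 column for run_id plus 4 distinct param values → 5 columns.

5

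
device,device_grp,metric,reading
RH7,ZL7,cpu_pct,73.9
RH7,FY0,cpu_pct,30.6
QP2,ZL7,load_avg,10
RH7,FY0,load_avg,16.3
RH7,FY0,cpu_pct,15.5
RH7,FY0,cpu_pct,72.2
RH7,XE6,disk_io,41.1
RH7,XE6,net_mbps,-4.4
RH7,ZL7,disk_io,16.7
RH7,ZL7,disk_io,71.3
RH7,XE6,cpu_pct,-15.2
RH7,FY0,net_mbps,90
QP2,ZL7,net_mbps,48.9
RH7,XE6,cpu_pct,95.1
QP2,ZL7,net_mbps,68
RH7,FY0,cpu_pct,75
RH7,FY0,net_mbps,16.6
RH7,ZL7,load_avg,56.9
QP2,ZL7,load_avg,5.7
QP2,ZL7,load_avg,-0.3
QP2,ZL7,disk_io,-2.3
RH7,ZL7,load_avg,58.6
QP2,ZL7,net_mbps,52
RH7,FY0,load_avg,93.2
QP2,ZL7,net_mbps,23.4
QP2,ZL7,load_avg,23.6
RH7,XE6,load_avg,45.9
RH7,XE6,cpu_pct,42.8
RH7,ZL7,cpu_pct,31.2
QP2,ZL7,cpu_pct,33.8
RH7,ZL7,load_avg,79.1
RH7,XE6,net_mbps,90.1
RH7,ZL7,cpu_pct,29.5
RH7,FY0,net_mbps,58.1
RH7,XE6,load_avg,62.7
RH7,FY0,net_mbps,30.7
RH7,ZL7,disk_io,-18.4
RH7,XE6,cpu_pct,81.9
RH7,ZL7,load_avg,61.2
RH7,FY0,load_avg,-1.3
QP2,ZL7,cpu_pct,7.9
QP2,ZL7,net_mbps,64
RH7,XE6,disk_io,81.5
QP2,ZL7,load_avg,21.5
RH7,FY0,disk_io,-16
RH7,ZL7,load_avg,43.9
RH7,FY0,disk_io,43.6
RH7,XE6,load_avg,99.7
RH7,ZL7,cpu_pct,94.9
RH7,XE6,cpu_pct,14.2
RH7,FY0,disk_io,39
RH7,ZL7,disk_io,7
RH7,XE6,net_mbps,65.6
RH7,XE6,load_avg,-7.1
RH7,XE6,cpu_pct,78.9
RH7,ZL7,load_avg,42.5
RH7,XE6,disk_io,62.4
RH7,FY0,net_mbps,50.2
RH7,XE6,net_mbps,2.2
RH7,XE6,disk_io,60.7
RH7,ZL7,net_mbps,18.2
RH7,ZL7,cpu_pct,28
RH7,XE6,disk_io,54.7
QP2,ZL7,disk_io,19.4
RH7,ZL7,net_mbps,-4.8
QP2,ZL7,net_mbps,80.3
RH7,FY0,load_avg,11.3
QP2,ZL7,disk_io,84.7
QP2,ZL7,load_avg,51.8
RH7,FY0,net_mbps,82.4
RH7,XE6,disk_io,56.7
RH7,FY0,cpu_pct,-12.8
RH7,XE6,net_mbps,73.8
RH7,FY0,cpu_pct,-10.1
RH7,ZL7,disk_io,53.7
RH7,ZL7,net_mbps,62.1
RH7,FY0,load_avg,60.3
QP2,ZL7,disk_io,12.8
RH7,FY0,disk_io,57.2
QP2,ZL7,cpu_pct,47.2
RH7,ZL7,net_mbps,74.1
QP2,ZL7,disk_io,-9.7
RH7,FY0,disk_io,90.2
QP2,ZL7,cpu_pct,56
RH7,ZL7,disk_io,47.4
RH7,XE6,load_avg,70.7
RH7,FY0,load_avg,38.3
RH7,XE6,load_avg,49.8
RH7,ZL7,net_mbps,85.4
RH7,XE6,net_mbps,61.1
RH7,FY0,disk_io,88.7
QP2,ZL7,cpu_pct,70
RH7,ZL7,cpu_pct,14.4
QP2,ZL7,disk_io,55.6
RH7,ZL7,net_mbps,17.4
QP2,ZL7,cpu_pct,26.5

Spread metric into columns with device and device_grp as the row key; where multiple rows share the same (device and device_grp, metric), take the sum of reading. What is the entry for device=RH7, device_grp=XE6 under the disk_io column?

357.1

Rows with device=RH7, device_grp=XE6 and metric=disk_io: reading values are 41.1, 81.5, 62.4, 60.7, 54.7, 56.7.
41.1 + 81.5 + 62.4 + 60.7 + 54.7 + 56.7 = 357.1.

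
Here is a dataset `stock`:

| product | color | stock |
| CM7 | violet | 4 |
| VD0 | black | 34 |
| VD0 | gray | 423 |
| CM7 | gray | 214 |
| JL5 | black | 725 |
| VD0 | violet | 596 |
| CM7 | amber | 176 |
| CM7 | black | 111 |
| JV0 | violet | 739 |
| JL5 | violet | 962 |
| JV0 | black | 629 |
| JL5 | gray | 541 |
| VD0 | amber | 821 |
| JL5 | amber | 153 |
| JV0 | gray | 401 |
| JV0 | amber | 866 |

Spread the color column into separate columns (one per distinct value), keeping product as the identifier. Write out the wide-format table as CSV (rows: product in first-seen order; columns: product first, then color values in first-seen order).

product,violet,black,gray,amber
CM7,4,111,214,176
VD0,596,34,423,821
JL5,962,725,541,153
JV0,739,629,401,866

Columns: product plus the 4 distinct color values (violet, black, gray, amber).
For example, row CM7 column violet takes stock=4 from the long row (CM7, violet).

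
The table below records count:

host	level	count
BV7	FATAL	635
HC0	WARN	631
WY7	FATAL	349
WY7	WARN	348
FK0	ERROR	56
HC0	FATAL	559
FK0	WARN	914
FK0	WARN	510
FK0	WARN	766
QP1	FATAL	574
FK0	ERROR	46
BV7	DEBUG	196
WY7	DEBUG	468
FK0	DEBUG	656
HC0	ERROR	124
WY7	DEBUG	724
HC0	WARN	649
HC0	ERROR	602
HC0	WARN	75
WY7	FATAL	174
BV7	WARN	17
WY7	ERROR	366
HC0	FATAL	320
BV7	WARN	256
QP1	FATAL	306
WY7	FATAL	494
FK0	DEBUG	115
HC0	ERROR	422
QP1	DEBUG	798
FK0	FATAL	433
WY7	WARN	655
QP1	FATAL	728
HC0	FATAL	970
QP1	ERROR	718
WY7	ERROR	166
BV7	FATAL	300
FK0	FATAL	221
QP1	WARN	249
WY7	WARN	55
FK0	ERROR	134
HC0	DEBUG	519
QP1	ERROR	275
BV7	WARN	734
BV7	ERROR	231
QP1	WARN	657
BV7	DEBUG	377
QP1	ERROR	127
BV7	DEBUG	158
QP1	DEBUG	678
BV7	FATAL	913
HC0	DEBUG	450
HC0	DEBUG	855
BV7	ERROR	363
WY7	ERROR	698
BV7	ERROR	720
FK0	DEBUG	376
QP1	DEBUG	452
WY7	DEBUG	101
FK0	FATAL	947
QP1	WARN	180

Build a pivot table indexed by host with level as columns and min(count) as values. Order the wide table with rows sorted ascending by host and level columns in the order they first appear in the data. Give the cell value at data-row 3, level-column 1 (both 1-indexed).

With rows sorted ascending by host, row 3 is host=HC0. level columns in first-appearance order: FATAL, WARN, ERROR, DEBUG; column 1 is FATAL.
Long rows with host=HC0, level=FATAL: min(559, 320, 970) = 320.

320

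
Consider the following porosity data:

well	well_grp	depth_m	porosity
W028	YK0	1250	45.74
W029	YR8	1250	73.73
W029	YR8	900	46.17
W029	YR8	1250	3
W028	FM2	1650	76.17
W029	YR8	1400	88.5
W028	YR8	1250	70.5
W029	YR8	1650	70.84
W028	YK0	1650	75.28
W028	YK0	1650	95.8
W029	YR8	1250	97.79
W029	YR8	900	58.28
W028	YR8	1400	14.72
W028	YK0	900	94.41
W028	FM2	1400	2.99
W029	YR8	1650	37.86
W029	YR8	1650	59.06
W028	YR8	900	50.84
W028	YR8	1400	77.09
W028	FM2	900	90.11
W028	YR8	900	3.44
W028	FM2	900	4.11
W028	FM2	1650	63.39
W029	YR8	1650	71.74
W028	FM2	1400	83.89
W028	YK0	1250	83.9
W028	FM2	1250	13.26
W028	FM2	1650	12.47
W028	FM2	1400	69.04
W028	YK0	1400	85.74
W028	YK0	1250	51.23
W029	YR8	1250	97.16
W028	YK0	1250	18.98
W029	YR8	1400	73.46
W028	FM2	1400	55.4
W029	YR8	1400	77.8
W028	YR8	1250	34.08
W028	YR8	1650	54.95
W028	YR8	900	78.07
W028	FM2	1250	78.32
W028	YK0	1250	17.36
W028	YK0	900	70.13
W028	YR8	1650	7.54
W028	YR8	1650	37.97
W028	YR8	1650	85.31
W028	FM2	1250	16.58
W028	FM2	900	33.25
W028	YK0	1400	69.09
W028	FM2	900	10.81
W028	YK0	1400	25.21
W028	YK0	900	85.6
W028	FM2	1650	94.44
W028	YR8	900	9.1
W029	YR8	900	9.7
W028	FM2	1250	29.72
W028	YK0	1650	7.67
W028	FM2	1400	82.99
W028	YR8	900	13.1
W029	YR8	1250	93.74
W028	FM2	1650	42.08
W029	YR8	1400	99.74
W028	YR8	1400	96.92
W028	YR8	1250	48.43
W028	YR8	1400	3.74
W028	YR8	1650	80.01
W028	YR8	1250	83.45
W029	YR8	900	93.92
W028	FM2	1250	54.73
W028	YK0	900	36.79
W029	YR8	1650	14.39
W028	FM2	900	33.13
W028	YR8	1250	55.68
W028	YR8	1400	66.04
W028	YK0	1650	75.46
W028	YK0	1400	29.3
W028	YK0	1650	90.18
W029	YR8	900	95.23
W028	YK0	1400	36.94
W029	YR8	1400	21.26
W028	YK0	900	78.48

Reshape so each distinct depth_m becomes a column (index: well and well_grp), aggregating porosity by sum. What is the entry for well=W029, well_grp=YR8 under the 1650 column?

253.89

Rows with well=W029, well_grp=YR8 and depth_m=1650: porosity values are 70.84, 37.86, 59.06, 71.74, 14.39.
70.84 + 37.86 + 59.06 + 71.74 + 14.39 = 253.89.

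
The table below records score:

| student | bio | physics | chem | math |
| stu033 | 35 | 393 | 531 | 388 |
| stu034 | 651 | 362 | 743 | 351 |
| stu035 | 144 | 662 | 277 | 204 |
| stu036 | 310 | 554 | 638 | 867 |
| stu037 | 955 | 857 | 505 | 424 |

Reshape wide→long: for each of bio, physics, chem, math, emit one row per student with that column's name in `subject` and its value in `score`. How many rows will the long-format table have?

5 student values × 4 melted columns = 20 rows.

20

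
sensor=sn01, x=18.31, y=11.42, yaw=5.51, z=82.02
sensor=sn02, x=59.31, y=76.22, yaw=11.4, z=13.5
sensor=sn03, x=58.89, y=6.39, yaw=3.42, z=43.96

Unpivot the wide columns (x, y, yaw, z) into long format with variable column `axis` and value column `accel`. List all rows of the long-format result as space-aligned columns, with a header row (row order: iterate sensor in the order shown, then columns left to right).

sensor  axis  accel
sn01    x     18.31
sn01    y     11.42
sn01    yaw   5.51 
sn01    z     82.02
sn02    x     59.31
sn02    y     76.22
sn02    yaw   11.4 
sn02    z     13.5 
sn03    x     58.89
sn03    y     6.39 
sn03    yaw   3.42 
sn03    z     43.96

Each (sensor, column) pair becomes one row: 3 × 4 = 12 rows.
For example, (sn01, x) → accel=18.31.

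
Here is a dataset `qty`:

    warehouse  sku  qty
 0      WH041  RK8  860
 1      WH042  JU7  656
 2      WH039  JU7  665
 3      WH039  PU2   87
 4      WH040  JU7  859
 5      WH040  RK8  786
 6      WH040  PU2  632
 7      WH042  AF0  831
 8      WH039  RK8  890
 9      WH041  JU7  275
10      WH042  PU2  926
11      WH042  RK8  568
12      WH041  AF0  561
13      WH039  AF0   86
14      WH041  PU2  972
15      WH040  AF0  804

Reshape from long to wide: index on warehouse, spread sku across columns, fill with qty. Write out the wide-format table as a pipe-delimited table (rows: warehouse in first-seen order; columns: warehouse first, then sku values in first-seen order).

Columns: warehouse plus the 4 distinct sku values (RK8, JU7, PU2, AF0).
For example, row WH041 column RK8 takes qty=860 from the long row (WH041, RK8).

| warehouse | RK8 | JU7 | PU2 | AF0 |
| WH041 | 860 | 275 | 972 | 561 |
| WH042 | 568 | 656 | 926 | 831 |
| WH039 | 890 | 665 | 87 | 86 |
| WH040 | 786 | 859 | 632 | 804 |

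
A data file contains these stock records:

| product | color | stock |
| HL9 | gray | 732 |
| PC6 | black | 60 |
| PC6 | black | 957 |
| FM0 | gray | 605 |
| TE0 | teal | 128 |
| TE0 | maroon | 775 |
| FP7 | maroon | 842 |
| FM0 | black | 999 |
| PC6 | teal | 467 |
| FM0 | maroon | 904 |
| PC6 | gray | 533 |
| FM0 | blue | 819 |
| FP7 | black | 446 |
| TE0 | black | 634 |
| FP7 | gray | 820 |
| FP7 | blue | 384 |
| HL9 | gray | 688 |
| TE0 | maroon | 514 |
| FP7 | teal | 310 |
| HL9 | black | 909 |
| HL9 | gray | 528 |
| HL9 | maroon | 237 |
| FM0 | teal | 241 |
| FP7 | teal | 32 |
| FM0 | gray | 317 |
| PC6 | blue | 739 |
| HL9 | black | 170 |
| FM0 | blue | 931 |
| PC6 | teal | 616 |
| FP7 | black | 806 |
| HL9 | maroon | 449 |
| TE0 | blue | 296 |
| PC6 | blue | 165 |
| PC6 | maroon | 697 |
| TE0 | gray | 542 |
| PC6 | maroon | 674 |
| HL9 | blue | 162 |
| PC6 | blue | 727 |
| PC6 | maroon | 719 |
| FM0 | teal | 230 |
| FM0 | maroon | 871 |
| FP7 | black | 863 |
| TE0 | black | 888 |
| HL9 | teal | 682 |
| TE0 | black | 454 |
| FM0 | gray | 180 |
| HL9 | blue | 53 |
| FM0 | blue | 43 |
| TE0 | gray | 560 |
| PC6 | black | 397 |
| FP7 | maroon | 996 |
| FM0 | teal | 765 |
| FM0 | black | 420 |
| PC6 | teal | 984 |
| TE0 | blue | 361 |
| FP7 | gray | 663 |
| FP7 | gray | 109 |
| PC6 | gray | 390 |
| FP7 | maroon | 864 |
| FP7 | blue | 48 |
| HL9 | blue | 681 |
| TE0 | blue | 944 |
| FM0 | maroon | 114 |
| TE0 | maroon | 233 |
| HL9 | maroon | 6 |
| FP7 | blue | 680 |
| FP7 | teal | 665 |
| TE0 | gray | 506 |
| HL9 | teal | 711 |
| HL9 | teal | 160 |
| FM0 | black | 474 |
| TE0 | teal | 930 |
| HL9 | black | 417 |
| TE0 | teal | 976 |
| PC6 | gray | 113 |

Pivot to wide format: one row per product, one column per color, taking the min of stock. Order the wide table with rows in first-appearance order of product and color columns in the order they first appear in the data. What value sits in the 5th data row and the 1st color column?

With rows in first-appearance order of product, row 5 is product=FP7. color columns in first-appearance order: gray, black, teal, maroon, blue; column 1 is gray.
Long rows with product=FP7, color=gray: min(820, 663, 109) = 109.

109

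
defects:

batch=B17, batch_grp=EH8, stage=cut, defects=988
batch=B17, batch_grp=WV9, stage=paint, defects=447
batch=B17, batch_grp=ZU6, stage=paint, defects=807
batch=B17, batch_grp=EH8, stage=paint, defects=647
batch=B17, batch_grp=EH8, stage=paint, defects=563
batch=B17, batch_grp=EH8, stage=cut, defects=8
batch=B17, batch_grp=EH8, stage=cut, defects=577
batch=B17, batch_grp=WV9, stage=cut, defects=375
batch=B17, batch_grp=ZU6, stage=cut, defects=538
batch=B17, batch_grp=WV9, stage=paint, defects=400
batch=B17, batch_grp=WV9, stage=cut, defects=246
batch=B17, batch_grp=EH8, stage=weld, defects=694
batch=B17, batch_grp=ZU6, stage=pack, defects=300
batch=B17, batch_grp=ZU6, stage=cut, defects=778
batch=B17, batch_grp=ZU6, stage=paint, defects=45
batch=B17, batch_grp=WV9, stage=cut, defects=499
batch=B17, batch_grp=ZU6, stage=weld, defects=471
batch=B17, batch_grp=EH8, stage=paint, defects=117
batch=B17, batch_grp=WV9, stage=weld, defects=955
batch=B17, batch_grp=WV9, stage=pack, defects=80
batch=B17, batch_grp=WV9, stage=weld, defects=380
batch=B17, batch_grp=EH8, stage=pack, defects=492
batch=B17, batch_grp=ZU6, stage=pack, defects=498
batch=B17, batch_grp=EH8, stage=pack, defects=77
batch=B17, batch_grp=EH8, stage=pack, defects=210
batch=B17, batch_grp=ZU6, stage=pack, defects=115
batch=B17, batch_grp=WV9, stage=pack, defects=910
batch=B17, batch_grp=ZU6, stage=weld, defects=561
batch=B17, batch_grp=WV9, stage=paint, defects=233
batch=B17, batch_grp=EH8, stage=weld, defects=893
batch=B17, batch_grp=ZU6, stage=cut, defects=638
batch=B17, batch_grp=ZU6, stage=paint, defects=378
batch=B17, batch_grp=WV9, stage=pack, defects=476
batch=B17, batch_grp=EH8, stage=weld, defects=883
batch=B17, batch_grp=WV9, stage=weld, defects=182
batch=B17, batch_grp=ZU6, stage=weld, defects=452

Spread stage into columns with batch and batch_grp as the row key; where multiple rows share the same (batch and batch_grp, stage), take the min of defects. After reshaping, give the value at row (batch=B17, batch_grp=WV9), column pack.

Rows with batch=B17, batch_grp=WV9 and stage=pack: defects values are 80, 910, 476.
min(80, 910, 476) = 80.

80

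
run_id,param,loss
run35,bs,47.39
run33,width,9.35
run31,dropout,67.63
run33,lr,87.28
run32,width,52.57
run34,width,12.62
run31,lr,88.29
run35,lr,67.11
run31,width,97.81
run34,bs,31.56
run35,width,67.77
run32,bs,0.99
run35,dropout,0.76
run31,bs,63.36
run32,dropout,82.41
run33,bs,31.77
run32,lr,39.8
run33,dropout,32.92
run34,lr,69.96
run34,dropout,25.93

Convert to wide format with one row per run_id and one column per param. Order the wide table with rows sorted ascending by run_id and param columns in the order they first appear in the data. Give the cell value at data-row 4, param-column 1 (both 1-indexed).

With rows sorted ascending by run_id, row 4 is run_id=run34. param columns in first-appearance order: bs, width, dropout, lr; column 1 is bs.
Long rows with run_id=run34, param=bs: loss = 31.56.

31.56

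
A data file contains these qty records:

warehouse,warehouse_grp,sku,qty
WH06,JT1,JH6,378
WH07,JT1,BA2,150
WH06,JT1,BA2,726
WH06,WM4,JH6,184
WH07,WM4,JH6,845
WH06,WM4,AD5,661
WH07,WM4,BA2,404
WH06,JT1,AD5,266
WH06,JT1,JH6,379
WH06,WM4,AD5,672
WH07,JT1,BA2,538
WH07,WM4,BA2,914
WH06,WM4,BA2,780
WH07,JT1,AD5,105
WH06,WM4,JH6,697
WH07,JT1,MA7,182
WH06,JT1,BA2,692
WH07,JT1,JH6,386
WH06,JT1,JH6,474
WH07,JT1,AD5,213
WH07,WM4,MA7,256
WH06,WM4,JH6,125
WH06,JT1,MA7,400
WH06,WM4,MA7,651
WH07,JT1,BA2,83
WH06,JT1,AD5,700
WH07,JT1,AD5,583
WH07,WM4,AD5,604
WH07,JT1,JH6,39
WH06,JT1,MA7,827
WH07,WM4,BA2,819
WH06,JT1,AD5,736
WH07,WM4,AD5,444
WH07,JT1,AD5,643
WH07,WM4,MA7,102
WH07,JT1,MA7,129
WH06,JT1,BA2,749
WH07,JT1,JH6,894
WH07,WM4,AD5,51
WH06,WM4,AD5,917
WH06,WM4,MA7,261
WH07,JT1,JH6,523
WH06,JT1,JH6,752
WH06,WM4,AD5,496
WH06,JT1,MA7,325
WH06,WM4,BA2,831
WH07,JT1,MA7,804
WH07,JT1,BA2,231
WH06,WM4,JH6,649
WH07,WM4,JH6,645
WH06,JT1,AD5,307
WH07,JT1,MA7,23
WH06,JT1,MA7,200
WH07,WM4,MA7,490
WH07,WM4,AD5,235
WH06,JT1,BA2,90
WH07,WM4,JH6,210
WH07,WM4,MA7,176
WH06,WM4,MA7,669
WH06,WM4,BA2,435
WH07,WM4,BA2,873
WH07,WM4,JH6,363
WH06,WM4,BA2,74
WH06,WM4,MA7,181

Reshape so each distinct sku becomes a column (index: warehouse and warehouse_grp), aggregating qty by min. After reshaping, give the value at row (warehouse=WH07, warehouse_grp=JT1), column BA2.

83

Rows with warehouse=WH07, warehouse_grp=JT1 and sku=BA2: qty values are 150, 538, 83, 231.
min(150, 538, 83, 231) = 83.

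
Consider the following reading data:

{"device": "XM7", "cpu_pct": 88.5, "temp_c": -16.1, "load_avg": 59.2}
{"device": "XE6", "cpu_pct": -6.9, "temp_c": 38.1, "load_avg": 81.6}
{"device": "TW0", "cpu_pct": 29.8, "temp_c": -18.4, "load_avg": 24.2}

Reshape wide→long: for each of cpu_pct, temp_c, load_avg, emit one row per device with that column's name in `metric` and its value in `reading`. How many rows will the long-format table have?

3 device values × 3 melted columns = 9 rows.

9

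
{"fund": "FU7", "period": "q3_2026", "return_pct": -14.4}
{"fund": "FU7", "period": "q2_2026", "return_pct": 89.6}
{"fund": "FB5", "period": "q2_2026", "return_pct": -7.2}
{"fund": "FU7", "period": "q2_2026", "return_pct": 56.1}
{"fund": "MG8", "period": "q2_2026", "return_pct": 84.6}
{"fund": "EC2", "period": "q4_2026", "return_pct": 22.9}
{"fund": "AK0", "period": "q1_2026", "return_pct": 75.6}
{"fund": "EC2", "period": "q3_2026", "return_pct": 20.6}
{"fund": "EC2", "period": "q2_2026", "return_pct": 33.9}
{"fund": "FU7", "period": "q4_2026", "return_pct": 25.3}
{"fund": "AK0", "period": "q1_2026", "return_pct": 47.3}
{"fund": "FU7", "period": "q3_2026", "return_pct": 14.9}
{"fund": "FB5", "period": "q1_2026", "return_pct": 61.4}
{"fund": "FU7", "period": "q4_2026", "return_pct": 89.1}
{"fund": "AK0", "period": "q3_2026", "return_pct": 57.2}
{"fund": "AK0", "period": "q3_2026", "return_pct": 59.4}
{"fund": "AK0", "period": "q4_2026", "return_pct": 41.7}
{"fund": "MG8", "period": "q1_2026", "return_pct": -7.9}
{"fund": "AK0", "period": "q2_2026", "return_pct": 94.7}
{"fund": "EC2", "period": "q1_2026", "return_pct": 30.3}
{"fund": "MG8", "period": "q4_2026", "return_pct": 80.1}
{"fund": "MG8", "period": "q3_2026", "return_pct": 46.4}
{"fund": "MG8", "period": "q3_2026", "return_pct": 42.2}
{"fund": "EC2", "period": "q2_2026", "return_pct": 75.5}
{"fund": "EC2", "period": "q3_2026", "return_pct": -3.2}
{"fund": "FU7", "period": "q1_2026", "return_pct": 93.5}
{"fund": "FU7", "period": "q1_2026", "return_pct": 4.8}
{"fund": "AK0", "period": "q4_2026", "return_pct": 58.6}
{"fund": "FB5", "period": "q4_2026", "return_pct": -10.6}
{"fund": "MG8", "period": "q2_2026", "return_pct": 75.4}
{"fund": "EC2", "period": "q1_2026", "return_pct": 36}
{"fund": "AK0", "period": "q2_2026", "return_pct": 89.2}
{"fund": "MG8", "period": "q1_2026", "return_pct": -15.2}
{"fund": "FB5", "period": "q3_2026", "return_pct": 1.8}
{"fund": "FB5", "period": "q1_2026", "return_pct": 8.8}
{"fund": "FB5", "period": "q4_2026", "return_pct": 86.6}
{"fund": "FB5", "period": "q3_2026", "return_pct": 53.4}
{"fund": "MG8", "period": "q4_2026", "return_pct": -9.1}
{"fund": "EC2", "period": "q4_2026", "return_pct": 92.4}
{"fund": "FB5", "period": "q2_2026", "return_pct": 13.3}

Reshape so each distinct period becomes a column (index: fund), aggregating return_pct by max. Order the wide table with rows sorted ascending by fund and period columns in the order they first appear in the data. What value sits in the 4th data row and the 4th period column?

93.5

With rows sorted ascending by fund, row 4 is fund=FU7. period columns in first-appearance order: q3_2026, q2_2026, q4_2026, q1_2026; column 4 is q1_2026.
Long rows with fund=FU7, period=q1_2026: max(93.5, 4.8) = 93.5.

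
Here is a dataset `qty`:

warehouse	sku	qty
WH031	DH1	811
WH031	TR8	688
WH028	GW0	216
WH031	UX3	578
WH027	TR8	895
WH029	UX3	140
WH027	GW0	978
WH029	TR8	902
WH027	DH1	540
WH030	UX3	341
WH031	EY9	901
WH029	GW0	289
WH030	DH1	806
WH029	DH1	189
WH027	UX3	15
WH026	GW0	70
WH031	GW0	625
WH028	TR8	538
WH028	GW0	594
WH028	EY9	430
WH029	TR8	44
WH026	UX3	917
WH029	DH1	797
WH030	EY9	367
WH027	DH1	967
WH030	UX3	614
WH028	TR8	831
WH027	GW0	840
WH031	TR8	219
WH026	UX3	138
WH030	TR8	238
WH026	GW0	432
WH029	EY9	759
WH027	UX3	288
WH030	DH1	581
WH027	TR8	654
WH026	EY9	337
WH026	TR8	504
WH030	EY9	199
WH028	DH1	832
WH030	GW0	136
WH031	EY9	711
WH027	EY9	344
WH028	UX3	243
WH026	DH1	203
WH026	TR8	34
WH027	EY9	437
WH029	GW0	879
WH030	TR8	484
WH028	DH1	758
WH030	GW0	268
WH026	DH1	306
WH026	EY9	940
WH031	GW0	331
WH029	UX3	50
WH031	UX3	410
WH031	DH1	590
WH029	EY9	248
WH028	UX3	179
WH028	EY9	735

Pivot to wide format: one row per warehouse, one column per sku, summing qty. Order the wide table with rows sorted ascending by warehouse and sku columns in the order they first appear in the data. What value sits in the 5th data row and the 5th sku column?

With rows sorted ascending by warehouse, row 5 is warehouse=WH030. sku columns in first-appearance order: DH1, TR8, GW0, UX3, EY9; column 5 is EY9.
Long rows with warehouse=WH030, sku=EY9: 367 + 199 = 566.

566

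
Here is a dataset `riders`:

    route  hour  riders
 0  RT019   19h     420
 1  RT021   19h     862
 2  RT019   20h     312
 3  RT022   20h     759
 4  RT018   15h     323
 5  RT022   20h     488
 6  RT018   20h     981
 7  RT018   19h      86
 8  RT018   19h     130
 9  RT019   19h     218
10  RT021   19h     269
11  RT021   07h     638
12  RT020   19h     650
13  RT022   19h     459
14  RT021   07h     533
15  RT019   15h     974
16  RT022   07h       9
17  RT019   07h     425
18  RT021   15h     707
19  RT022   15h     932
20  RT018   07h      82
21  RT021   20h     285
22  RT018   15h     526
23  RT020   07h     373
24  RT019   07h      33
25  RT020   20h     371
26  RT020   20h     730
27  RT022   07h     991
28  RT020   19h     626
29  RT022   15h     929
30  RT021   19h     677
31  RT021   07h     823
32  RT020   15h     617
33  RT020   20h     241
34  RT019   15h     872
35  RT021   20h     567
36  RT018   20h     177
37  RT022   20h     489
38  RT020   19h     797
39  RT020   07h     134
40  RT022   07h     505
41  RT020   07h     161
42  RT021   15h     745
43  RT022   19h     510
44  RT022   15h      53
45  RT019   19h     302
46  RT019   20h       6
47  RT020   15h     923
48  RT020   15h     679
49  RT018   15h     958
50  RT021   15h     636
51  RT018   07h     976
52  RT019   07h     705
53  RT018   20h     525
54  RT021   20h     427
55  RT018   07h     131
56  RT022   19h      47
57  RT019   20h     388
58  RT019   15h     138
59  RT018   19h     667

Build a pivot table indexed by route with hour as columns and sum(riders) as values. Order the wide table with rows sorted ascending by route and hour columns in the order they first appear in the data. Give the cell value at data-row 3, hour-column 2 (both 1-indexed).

1342

With rows sorted ascending by route, row 3 is route=RT020. hour columns in first-appearance order: 19h, 20h, 15h, 07h; column 2 is 20h.
Long rows with route=RT020, hour=20h: 371 + 730 + 241 = 1342.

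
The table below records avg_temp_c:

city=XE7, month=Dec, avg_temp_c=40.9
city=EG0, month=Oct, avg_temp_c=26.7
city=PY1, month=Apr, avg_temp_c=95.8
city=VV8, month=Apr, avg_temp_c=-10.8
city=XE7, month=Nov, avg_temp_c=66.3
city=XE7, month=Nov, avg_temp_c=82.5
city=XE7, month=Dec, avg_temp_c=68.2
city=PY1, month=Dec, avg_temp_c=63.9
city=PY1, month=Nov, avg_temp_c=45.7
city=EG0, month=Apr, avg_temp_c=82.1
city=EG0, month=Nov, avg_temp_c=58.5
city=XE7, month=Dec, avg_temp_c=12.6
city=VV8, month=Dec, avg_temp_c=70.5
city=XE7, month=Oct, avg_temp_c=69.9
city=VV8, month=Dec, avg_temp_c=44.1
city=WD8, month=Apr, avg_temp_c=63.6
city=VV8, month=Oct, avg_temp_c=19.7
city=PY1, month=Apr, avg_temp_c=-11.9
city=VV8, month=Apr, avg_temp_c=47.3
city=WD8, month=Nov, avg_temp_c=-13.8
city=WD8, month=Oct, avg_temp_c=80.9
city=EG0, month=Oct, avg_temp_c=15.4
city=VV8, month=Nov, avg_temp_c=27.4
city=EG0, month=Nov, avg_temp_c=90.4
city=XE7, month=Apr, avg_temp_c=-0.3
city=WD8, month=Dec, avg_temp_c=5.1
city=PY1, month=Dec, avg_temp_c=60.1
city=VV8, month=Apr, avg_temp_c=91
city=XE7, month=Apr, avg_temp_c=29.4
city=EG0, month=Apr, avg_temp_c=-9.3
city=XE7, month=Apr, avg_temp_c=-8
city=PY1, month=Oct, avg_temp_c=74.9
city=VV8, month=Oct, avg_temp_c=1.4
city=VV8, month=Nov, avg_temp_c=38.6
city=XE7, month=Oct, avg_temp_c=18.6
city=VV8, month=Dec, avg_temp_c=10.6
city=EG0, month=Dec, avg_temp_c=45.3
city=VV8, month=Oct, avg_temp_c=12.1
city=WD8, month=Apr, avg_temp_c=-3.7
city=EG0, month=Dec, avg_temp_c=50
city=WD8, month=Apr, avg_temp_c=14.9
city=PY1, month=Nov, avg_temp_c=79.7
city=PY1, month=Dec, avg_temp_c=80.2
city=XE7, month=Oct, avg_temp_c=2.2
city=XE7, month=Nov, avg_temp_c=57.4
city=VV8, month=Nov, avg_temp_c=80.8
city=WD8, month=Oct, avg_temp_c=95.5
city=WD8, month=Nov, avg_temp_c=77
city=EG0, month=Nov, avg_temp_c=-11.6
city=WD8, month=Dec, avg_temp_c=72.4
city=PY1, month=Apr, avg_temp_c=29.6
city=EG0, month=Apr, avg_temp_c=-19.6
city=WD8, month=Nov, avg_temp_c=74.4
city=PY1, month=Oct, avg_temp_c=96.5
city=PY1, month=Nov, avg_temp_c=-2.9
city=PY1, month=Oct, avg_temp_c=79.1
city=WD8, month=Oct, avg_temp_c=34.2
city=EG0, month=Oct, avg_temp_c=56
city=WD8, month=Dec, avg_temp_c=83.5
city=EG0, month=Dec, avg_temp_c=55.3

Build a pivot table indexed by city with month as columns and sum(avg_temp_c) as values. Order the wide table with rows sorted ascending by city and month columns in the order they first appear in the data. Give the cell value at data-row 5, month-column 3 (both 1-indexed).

21.1

With rows sorted ascending by city, row 5 is city=XE7. month columns in first-appearance order: Dec, Oct, Apr, Nov; column 3 is Apr.
Long rows with city=XE7, month=Apr: -0.3 + 29.4 + -8 = 21.1.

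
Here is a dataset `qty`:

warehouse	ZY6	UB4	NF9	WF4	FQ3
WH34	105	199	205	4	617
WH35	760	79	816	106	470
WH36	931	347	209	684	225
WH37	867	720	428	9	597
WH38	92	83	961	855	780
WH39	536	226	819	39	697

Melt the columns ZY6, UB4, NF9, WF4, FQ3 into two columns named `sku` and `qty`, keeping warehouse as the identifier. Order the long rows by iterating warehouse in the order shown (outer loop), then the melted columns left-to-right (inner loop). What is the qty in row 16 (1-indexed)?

867

30 rows total (6 × 5). Row 16: index ⌊(16-1)/5⌋ = 3 into warehouse → WH37; (16-1) mod 5 = 0 into the melted columns → ZY6.
So row 16 is (WH37, ZY6, 867); qty = 867.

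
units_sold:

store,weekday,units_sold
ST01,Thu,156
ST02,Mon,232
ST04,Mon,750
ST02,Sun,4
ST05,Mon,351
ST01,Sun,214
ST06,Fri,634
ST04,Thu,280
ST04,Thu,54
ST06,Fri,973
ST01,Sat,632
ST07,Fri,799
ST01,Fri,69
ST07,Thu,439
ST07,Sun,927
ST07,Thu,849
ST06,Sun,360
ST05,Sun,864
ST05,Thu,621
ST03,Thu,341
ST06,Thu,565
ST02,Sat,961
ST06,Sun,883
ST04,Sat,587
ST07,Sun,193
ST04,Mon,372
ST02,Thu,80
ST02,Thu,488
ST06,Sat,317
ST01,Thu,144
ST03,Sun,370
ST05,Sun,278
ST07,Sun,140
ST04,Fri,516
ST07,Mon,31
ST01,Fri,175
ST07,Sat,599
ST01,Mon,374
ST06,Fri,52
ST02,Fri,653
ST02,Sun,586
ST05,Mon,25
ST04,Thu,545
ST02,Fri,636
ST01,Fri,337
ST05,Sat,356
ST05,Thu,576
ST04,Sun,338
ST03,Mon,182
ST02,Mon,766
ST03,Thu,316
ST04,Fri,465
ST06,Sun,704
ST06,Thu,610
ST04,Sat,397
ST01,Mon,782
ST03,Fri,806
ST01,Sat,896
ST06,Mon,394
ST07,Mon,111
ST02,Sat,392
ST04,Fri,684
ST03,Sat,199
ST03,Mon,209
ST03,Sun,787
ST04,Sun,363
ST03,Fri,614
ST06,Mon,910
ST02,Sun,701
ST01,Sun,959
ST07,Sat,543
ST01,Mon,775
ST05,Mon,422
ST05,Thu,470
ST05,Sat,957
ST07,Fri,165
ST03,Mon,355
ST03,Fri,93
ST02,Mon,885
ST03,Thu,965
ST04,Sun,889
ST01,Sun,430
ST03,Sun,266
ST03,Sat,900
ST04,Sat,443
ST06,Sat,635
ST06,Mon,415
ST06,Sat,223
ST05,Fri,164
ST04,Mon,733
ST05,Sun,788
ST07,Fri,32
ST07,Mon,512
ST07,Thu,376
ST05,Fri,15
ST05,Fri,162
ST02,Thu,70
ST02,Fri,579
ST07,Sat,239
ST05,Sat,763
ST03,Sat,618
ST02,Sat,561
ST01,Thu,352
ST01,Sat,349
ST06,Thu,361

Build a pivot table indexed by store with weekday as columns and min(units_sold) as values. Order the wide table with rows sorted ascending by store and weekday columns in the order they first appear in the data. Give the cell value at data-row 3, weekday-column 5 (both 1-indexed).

199

With rows sorted ascending by store, row 3 is store=ST03. weekday columns in first-appearance order: Thu, Mon, Sun, Fri, Sat; column 5 is Sat.
Long rows with store=ST03, weekday=Sat: min(199, 900, 618) = 199.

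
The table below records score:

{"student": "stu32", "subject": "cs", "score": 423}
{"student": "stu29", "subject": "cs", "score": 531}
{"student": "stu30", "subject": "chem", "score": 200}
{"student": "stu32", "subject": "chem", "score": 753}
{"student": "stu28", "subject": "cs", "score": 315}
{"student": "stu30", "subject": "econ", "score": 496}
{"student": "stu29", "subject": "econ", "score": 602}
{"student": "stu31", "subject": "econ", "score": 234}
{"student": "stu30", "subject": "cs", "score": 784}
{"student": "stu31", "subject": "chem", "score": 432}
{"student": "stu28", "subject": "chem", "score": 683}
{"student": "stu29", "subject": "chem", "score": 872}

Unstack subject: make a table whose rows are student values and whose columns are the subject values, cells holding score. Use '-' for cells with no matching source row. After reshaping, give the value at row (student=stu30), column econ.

496

The long row with student=stu30, subject=econ has score=496.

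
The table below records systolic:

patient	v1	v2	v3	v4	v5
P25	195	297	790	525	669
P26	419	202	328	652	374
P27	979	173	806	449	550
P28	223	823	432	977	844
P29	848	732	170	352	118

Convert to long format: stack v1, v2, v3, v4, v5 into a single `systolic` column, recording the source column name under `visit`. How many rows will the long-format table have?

5 patient values × 5 melted columns = 25 rows.

25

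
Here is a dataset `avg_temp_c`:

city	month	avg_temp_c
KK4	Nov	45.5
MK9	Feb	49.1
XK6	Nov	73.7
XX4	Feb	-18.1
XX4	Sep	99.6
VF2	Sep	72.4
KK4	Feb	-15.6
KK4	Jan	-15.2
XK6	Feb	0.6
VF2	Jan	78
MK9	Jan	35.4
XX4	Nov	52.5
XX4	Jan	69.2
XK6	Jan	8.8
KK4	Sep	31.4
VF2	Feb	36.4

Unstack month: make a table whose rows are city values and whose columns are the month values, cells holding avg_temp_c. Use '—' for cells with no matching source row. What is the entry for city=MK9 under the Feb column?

The long row with city=MK9, month=Feb has avg_temp_c=49.1.

49.1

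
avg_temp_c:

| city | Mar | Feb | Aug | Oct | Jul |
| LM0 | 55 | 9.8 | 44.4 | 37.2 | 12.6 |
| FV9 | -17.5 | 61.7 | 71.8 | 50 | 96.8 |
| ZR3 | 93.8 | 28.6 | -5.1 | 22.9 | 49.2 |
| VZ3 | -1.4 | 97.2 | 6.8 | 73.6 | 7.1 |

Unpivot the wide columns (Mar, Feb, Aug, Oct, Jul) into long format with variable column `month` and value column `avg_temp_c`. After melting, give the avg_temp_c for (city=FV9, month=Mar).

Unpivoting turns each (city, wide-column) pair into one long row.
The wide cell at row FV9, column Mar holds -17.5, so the long row (FV9, Mar) has avg_temp_c=-17.5.

-17.5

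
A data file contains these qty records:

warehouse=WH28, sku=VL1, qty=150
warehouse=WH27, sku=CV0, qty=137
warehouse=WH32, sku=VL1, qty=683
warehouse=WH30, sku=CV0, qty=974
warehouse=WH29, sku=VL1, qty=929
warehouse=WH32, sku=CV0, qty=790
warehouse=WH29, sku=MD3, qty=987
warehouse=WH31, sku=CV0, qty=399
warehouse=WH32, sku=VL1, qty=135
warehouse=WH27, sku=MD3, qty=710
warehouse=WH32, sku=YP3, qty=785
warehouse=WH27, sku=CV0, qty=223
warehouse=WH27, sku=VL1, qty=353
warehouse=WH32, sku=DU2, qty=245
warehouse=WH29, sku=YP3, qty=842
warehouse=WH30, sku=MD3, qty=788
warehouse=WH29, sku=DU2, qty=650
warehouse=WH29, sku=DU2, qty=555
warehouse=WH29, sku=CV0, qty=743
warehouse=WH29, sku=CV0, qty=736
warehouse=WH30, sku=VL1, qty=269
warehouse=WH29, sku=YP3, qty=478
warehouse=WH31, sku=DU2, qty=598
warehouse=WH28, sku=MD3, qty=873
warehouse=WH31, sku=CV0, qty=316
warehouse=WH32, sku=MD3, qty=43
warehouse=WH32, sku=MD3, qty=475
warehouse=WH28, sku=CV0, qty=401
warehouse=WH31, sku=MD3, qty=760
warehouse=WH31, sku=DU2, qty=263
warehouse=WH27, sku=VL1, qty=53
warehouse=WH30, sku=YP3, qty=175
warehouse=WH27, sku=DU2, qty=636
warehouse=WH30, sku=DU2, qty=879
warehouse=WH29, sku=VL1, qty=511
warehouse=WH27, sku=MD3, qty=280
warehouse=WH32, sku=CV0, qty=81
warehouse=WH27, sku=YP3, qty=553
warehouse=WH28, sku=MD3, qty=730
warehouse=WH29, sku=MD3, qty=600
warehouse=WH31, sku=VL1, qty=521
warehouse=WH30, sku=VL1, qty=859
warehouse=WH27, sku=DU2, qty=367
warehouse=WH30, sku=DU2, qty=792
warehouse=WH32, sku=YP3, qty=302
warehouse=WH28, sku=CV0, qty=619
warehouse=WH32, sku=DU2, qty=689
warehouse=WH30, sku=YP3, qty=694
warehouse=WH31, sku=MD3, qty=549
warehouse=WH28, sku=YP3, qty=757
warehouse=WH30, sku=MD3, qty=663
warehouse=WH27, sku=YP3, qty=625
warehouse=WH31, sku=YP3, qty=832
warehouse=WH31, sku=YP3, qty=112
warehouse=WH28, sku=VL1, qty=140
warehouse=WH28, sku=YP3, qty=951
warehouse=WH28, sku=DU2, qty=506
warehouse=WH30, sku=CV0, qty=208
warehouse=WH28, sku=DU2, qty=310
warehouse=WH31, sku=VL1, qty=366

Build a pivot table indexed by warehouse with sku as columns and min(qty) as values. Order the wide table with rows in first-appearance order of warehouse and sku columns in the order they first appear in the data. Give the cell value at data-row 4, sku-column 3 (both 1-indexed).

663

With rows in first-appearance order of warehouse, row 4 is warehouse=WH30. sku columns in first-appearance order: VL1, CV0, MD3, YP3, DU2; column 3 is MD3.
Long rows with warehouse=WH30, sku=MD3: min(788, 663) = 663.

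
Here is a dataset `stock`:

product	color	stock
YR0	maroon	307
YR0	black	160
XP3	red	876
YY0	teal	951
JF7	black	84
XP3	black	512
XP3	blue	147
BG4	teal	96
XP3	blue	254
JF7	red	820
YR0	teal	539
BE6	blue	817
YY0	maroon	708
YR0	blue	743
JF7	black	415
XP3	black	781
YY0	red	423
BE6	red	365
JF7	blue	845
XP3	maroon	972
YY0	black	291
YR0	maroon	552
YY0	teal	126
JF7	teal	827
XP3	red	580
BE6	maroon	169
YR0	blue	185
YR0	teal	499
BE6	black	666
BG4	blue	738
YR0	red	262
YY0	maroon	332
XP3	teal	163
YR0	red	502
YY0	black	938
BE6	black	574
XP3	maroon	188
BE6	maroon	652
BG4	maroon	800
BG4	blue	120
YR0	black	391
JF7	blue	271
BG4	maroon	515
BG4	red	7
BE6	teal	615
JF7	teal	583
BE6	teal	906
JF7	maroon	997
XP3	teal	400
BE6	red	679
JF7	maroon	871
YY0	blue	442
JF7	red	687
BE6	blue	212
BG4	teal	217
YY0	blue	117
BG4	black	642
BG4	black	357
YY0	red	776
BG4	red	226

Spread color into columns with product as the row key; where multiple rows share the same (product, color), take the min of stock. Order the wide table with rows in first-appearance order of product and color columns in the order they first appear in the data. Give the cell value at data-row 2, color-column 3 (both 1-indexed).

580

With rows in first-appearance order of product, row 2 is product=XP3. color columns in first-appearance order: maroon, black, red, teal, blue; column 3 is red.
Long rows with product=XP3, color=red: min(876, 580) = 580.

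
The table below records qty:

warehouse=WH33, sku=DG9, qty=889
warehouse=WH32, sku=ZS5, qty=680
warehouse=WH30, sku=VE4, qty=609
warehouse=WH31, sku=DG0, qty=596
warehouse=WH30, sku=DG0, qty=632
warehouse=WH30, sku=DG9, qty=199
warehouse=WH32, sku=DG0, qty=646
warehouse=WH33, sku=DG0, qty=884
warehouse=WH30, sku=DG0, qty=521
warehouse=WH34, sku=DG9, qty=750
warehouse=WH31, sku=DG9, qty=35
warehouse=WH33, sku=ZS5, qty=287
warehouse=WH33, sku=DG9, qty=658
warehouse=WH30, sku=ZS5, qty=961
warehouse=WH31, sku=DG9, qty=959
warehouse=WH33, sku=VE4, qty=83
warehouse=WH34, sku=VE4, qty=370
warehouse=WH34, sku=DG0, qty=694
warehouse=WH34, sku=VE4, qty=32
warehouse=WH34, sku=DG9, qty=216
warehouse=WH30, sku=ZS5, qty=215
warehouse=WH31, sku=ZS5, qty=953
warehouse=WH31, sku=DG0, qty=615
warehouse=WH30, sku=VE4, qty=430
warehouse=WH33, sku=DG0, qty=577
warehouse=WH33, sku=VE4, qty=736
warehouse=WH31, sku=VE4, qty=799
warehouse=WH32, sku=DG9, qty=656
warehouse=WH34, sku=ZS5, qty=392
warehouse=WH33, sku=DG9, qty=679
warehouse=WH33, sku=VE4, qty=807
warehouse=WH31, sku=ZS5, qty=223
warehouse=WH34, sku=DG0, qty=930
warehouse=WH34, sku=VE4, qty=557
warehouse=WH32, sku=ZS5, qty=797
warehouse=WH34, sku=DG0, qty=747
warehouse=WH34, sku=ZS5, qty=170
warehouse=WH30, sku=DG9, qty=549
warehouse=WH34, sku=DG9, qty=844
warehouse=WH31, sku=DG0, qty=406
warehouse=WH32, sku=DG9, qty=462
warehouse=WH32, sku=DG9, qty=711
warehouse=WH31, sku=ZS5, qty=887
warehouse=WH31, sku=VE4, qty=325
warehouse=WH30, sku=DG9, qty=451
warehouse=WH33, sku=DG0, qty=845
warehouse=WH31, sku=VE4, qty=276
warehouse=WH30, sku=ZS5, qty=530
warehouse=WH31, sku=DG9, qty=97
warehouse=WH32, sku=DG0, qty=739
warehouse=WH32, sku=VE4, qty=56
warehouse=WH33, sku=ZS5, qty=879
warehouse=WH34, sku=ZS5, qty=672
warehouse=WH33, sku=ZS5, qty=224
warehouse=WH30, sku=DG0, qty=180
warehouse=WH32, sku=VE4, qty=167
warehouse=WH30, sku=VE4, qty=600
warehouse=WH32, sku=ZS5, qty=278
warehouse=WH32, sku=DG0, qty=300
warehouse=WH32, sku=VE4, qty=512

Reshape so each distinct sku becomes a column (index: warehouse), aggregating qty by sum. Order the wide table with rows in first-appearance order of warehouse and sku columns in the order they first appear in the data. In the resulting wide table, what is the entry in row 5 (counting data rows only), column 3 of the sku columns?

959

With rows in first-appearance order of warehouse, row 5 is warehouse=WH34. sku columns in first-appearance order: DG9, ZS5, VE4, DG0; column 3 is VE4.
Long rows with warehouse=WH34, sku=VE4: 370 + 32 + 557 = 959.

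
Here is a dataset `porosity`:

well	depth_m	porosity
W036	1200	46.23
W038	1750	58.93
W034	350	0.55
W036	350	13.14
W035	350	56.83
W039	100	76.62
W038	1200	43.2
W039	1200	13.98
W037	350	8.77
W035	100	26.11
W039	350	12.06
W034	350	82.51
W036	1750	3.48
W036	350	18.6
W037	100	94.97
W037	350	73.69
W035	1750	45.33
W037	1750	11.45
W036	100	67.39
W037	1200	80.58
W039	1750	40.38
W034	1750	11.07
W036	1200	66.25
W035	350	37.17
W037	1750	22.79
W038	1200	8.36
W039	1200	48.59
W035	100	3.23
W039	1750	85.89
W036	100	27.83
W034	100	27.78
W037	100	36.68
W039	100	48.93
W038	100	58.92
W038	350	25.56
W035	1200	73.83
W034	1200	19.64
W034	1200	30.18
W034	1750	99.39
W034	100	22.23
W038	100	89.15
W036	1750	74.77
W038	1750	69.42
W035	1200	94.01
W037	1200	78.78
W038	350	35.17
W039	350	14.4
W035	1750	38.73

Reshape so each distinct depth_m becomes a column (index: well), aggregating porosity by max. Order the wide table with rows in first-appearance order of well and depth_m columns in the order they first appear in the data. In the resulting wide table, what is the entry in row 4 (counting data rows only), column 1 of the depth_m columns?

94.01

With rows in first-appearance order of well, row 4 is well=W035. depth_m columns in first-appearance order: 1200, 1750, 350, 100; column 1 is 1200.
Long rows with well=W035, depth_m=1200: max(73.83, 94.01) = 94.01.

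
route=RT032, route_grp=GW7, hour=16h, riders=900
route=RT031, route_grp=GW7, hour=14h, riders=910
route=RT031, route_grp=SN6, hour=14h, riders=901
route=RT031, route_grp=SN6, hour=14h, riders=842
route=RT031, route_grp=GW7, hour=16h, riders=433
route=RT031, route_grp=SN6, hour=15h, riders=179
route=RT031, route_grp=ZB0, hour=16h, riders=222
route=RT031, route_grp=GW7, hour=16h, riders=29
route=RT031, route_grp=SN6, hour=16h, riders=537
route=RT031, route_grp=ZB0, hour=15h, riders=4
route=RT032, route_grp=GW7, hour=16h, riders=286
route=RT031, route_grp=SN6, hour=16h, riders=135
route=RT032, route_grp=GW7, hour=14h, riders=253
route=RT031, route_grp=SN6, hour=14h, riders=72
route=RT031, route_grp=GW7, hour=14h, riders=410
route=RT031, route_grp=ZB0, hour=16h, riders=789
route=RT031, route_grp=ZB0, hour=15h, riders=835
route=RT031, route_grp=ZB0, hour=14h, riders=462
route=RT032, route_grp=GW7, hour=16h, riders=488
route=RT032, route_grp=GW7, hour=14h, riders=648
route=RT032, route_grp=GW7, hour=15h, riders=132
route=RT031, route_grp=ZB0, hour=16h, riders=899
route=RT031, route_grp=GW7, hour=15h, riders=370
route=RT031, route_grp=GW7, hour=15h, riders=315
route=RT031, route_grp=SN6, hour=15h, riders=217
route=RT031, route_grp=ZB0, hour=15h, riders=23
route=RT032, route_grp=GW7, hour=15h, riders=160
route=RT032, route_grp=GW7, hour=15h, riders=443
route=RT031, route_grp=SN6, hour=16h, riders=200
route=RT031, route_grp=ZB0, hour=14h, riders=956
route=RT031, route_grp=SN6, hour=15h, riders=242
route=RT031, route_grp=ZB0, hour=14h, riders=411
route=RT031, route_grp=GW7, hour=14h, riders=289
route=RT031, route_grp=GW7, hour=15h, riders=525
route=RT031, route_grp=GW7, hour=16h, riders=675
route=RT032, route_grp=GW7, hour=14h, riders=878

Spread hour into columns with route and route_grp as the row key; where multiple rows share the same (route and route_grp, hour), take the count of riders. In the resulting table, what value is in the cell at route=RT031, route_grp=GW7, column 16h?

3

Rows with route=RT031, route_grp=GW7 and hour=16h: riders values are 433, 29, 675.
3 rows match — count = 3.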